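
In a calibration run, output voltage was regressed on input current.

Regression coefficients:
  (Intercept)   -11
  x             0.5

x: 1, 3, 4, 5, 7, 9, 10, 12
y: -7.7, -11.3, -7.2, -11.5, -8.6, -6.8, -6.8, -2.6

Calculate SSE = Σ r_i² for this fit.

SSE = 31.02

x=1: ŷ = -11 + 0.5·1 = -10.5; r = -7.7 − (-10.5) = 2.8
x=3: ŷ = -11 + 0.5·3 = -9.5; r = -11.3 − (-9.5) = -1.8
x=4: ŷ = -11 + 0.5·4 = -9; r = -7.2 − (-9) = 1.8
x=5: ŷ = -11 + 0.5·5 = -8.5; r = -11.5 − (-8.5) = -3
x=7: ŷ = -11 + 0.5·7 = -7.5; r = -8.6 − (-7.5) = -1.1
x=9: ŷ = -11 + 0.5·9 = -6.5; r = -6.8 − (-6.5) = -0.3
x=10: ŷ = -11 + 0.5·10 = -6; r = -6.8 − (-6) = -0.8
x=12: ŷ = -11 + 0.5·12 = -5; r = -2.6 − (-5) = 2.4
SSE = 7.84 + 3.24 + 3.24 + 9 + 1.21 + 0.09 + 0.64 + 5.76 = 31.02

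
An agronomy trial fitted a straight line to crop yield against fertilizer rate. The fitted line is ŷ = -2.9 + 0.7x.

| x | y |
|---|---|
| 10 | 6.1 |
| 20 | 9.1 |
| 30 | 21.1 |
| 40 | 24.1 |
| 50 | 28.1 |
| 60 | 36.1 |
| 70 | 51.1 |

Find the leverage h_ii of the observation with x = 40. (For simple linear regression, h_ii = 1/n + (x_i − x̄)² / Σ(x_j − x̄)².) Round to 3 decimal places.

h = 0.143

x̄ = (10 + 20 + 30 + 40 + 50 + 60 + 70)/7 = 40
Σ(x − x̄)² = 900 + 400 + 100 + 0 + 100 + 400 + 900 = 2800
h = 1/7 + (0)²/2800 = 0.142857 + 0 = 0.143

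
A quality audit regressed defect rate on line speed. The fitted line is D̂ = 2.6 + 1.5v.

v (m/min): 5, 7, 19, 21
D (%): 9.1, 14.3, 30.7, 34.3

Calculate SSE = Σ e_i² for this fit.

v=5: D̂ = 2.6 + 1.5·5 = 10.1; e = 9.1 − 10.1 = -1
v=7: D̂ = 2.6 + 1.5·7 = 13.1; e = 14.3 − 13.1 = 1.2
v=19: D̂ = 2.6 + 1.5·19 = 31.1; e = 30.7 − 31.1 = -0.4
v=21: D̂ = 2.6 + 1.5·21 = 34.1; e = 34.3 − 34.1 = 0.2
SSE = 1 + 1.44 + 0.16 + 0.04 = 2.64

SSE = 2.64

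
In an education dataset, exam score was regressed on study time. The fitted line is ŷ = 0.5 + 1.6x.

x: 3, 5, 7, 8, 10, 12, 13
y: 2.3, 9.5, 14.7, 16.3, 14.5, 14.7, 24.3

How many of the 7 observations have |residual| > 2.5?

5

x=3: ŷ = 0.5 + 1.6·3 = 5.3; e = 2.3 − 5.3 = -3
x=5: ŷ = 0.5 + 1.6·5 = 8.5; e = 9.5 − 8.5 = 1
x=7: ŷ = 0.5 + 1.6·7 = 11.7; e = 14.7 − 11.7 = 3
x=8: ŷ = 0.5 + 1.6·8 = 13.3; e = 16.3 − 13.3 = 3
x=10: ŷ = 0.5 + 1.6·10 = 16.5; e = 14.5 − 16.5 = -2
x=12: ŷ = 0.5 + 1.6·12 = 19.7; e = 14.7 − 19.7 = -5
x=13: ŷ = 0.5 + 1.6·13 = 21.3; e = 24.3 − 21.3 = 3
|e| > 2.5: x=3 (|e|=3), x=7 (|e|=3), x=8 (|e|=3), x=12 (|e|=5), x=13 (|e|=3) → 5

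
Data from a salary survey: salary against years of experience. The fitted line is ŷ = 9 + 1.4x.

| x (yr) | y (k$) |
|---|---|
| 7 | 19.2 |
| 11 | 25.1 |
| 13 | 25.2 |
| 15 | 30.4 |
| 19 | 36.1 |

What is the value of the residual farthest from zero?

x=7: ŷ = 9 + 1.4·7 = 18.8; e = 19.2 − 18.8 = 0.4
x=11: ŷ = 9 + 1.4·11 = 24.4; e = 25.1 − 24.4 = 0.7
x=13: ŷ = 9 + 1.4·13 = 27.2; e = 25.2 − 27.2 = -2
x=15: ŷ = 9 + 1.4·15 = 30; e = 30.4 − 30 = 0.4
x=19: ŷ = 9 + 1.4·19 = 35.6; e = 36.1 − 35.6 = 0.5
Largest |e| is 2 at x = 13, residual -2.

e = -2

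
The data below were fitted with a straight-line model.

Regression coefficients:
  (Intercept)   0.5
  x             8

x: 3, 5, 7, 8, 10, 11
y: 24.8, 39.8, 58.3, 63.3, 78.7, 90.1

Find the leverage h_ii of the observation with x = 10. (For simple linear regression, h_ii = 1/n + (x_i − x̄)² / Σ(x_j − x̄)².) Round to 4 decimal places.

h = 0.3235

x̄ = (3 + 5 + 7 + 8 + 10 + 11)/6 = 7.33333
Σ(x − x̄)² = 18.7778 + 5.44444 + 0.111111 + 0.444444 + 7.11111 + 13.4444 = 45.3333
h = 1/6 + (2.66667)²/45.3333 = 0.166667 + 0.156863 = 0.3235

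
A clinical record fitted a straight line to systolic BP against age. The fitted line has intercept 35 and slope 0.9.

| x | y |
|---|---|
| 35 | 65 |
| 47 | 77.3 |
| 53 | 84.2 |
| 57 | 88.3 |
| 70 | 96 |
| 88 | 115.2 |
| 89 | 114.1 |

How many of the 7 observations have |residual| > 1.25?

x=35: ŷ = 35 + 0.9·35 = 66.5; r = 65 − 66.5 = -1.5
x=47: ŷ = 35 + 0.9·47 = 77.3; r = 77.3 − 77.3 = 0
x=53: ŷ = 35 + 0.9·53 = 82.7; r = 84.2 − 82.7 = 1.5
x=57: ŷ = 35 + 0.9·57 = 86.3; r = 88.3 − 86.3 = 2
x=70: ŷ = 35 + 0.9·70 = 98; r = 96 − 98 = -2
x=88: ŷ = 35 + 0.9·88 = 114.2; r = 115.2 − 114.2 = 1
x=89: ŷ = 35 + 0.9·89 = 115.1; r = 114.1 − 115.1 = -1
|r| > 1.25: x=35 (|r|=1.5), x=53 (|r|=1.5), x=57 (|r|=2), x=70 (|r|=2) → 4

4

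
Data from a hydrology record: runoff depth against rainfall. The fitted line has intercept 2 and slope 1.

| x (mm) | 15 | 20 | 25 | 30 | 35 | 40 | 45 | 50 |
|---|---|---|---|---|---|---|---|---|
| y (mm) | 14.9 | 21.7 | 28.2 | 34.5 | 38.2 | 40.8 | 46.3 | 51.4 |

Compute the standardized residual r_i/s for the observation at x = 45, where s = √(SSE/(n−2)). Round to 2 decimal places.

x=15: ŷ = 2 + 15 = 17; r = 14.9 − 17 = -2.1
x=20: ŷ = 2 + 20 = 22; r = 21.7 − 22 = -0.3
x=25: ŷ = 2 + 25 = 27; r = 28.2 − 27 = 1.2
x=30: ŷ = 2 + 30 = 32; r = 34.5 − 32 = 2.5
x=35: ŷ = 2 + 35 = 37; r = 38.2 − 37 = 1.2
x=40: ŷ = 2 + 40 = 42; r = 40.8 − 42 = -1.2
x=45: ŷ = 2 + 45 = 47; r = 46.3 − 47 = -0.7
x=50: ŷ = 2 + 50 = 52; r = 51.4 − 52 = -0.6
SSE = 4.41 + 0.09 + 1.44 + 6.25 + 1.44 + 1.44 + 0.49 + 0.36 = 15.92
s = √(15.92/6) = 1.62891
r/s = -0.7 / 1.62891 = -0.43

-0.43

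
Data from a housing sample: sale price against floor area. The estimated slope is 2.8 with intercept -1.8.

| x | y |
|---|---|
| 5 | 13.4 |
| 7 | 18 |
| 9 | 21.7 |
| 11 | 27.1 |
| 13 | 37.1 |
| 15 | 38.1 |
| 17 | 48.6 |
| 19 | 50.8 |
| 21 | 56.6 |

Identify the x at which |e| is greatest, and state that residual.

x = 17, e = 2.8

x=5: ŷ = -1.8 + 2.8·5 = 12.2; e = 13.4 − 12.2 = 1.2
x=7: ŷ = -1.8 + 2.8·7 = 17.8; e = 18 − 17.8 = 0.2
x=9: ŷ = -1.8 + 2.8·9 = 23.4; e = 21.7 − 23.4 = -1.7
x=11: ŷ = -1.8 + 2.8·11 = 29; e = 27.1 − 29 = -1.9
x=13: ŷ = -1.8 + 2.8·13 = 34.6; e = 37.1 − 34.6 = 2.5
x=15: ŷ = -1.8 + 2.8·15 = 40.2; e = 38.1 − 40.2 = -2.1
x=17: ŷ = -1.8 + 2.8·17 = 45.8; e = 48.6 − 45.8 = 2.8
x=19: ŷ = -1.8 + 2.8·19 = 51.4; e = 50.8 − 51.4 = -0.6
x=21: ŷ = -1.8 + 2.8·21 = 57; e = 56.6 − 57 = -0.4
Largest |e| is 2.8 at x = 17, residual 2.8.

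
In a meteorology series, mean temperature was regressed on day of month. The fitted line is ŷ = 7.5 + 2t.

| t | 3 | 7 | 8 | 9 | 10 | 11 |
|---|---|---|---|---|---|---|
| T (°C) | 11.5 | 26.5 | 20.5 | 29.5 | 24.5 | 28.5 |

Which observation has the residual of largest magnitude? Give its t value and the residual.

t = 7, e = 5

t=3: ŷ = 7.5 + 2·3 = 13.5; e = 11.5 − 13.5 = -2
t=7: ŷ = 7.5 + 2·7 = 21.5; e = 26.5 − 21.5 = 5
t=8: ŷ = 7.5 + 2·8 = 23.5; e = 20.5 − 23.5 = -3
t=9: ŷ = 7.5 + 2·9 = 25.5; e = 29.5 − 25.5 = 4
t=10: ŷ = 7.5 + 2·10 = 27.5; e = 24.5 − 27.5 = -3
t=11: ŷ = 7.5 + 2·11 = 29.5; e = 28.5 − 29.5 = -1
Largest |e| is 5 at t = 7, residual 5.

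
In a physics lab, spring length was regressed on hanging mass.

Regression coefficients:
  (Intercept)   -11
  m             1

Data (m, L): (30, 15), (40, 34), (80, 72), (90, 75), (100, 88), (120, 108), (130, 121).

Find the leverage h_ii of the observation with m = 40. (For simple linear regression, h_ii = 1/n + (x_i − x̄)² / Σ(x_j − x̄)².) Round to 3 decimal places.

h = 0.372

m̄ = (30 + 40 + 80 + 90 + 100 + 120 + 130)/7 = 84.2857
Σ(m − m̄)² = 2946.94 + 1961.22 + 18.3673 + 32.6531 + 246.939 + 1275.51 + 2089.8 = 8571.43
h = 1/7 + (-44.2857)²/8571.43 = 0.142857 + 0.22881 = 0.372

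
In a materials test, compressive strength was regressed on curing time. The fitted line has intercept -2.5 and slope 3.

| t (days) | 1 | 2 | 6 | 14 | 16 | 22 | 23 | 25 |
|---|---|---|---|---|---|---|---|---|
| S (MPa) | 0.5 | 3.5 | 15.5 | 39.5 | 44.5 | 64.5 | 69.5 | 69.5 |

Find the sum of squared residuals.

t=1: Ŝ = -2.5 + 3·1 = 0.5; r = 0.5 − 0.5 = 0
t=2: Ŝ = -2.5 + 3·2 = 3.5; r = 3.5 − 3.5 = 0
t=6: Ŝ = -2.5 + 3·6 = 15.5; r = 15.5 − 15.5 = 0
t=14: Ŝ = -2.5 + 3·14 = 39.5; r = 39.5 − 39.5 = 0
t=16: Ŝ = -2.5 + 3·16 = 45.5; r = 44.5 − 45.5 = -1
t=22: Ŝ = -2.5 + 3·22 = 63.5; r = 64.5 − 63.5 = 1
t=23: Ŝ = -2.5 + 3·23 = 66.5; r = 69.5 − 66.5 = 3
t=25: Ŝ = -2.5 + 3·25 = 72.5; r = 69.5 − 72.5 = -3
SSE = 0 + 0 + 0 + 0 + 1 + 1 + 9 + 9 = 20

SSE = 20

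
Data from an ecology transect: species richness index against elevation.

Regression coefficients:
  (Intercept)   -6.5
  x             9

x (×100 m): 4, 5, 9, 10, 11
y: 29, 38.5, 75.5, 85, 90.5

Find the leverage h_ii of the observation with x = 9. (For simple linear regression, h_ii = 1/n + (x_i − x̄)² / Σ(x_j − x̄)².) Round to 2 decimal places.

h = 0.24

x̄ = (4 + 5 + 9 + 10 + 11)/5 = 7.8
Σ(x − x̄)² = 14.44 + 7.84 + 1.44 + 4.84 + 10.24 = 38.8
h = 1/5 + (1.2)²/38.8 = 0.2 + 0.0371134 = 0.24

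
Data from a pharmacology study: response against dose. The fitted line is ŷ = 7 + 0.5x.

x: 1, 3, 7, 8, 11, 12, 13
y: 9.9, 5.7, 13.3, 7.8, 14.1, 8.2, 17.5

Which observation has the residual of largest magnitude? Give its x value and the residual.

x=1: ŷ = 7 + 0.5·1 = 7.5; e = 9.9 − 7.5 = 2.4
x=3: ŷ = 7 + 0.5·3 = 8.5; e = 5.7 − 8.5 = -2.8
x=7: ŷ = 7 + 0.5·7 = 10.5; e = 13.3 − 10.5 = 2.8
x=8: ŷ = 7 + 0.5·8 = 11; e = 7.8 − 11 = -3.2
x=11: ŷ = 7 + 0.5·11 = 12.5; e = 14.1 − 12.5 = 1.6
x=12: ŷ = 7 + 0.5·12 = 13; e = 8.2 − 13 = -4.8
x=13: ŷ = 7 + 0.5·13 = 13.5; e = 17.5 − 13.5 = 4
Largest |e| is 4.8 at x = 12, residual -4.8.

x = 12, e = -4.8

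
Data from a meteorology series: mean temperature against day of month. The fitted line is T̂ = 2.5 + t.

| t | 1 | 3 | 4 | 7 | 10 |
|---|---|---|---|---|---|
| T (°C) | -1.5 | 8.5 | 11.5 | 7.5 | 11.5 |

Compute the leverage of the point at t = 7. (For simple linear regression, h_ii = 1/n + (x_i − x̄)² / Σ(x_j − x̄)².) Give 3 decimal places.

h = 0.280

t̄ = (1 + 3 + 4 + 7 + 10)/5 = 5
Σ(t − t̄)² = 16 + 4 + 1 + 4 + 25 = 50
h = 1/5 + (2)²/50 = 0.2 + 0.08 = 0.280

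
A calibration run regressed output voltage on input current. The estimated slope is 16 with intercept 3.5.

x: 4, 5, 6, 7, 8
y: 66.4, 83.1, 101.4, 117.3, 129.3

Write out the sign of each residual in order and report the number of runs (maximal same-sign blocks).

3 runs

x=4: ŷ = 3.5 + 16·4 = 67.5; r = 66.4 − 67.5 = -1.1
x=5: ŷ = 3.5 + 16·5 = 83.5; r = 83.1 − 83.5 = -0.4
x=6: ŷ = 3.5 + 16·6 = 99.5; r = 101.4 − 99.5 = 1.9
x=7: ŷ = 3.5 + 16·7 = 115.5; r = 117.3 − 115.5 = 1.8
x=8: ŷ = 3.5 + 16·8 = 131.5; r = 129.3 − 131.5 = -2.2
Signs: − − + + −
Runs: −×2, +×2, −×1 → 3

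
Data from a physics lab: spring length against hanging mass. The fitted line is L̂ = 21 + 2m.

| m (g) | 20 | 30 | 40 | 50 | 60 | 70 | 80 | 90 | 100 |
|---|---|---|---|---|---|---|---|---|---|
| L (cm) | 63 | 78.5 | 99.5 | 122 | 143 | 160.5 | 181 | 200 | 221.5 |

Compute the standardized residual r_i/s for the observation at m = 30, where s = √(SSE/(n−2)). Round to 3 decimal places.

-1.517

m=20: L̂ = 21 + 2·20 = 61; r = 63 − 61 = 2
m=30: L̂ = 21 + 2·30 = 81; r = 78.5 − 81 = -2.5
m=40: L̂ = 21 + 2·40 = 101; r = 99.5 − 101 = -1.5
m=50: L̂ = 21 + 2·50 = 121; r = 122 − 121 = 1
m=60: L̂ = 21 + 2·60 = 141; r = 143 − 141 = 2
m=70: L̂ = 21 + 2·70 = 161; r = 160.5 − 161 = -0.5
m=80: L̂ = 21 + 2·80 = 181; r = 181 − 181 = 0
m=90: L̂ = 21 + 2·90 = 201; r = 200 − 201 = -1
m=100: L̂ = 21 + 2·100 = 221; r = 221.5 − 221 = 0.5
SSE = 4 + 6.25 + 2.25 + 1 + 4 + 0.25 + 0 + 1 + 0.25 = 19
s = √(19/7) = 1.64751
r/s = -2.5 / 1.64751 = -1.517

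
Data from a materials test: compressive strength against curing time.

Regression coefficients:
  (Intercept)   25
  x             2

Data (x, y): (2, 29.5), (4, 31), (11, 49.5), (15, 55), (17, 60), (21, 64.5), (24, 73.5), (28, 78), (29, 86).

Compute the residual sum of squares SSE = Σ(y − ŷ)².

SSE = 36

x=2: ŷ = 25 + 2·2 = 29; e = 29.5 − 29 = 0.5
x=4: ŷ = 25 + 2·4 = 33; e = 31 − 33 = -2
x=11: ŷ = 25 + 2·11 = 47; e = 49.5 − 47 = 2.5
x=15: ŷ = 25 + 2·15 = 55; e = 55 − 55 = 0
x=17: ŷ = 25 + 2·17 = 59; e = 60 − 59 = 1
x=21: ŷ = 25 + 2·21 = 67; e = 64.5 − 67 = -2.5
x=24: ŷ = 25 + 2·24 = 73; e = 73.5 − 73 = 0.5
x=28: ŷ = 25 + 2·28 = 81; e = 78 − 81 = -3
x=29: ŷ = 25 + 2·29 = 83; e = 86 − 83 = 3
SSE = 0.25 + 4 + 6.25 + 0 + 1 + 6.25 + 0.25 + 9 + 9 = 36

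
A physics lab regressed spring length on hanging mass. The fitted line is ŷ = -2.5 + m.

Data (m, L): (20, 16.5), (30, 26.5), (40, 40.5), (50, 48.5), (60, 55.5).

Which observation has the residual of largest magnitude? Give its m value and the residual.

m = 40, r = 3

m=20: ŷ = -2.5 + 20 = 17.5; r = 16.5 − 17.5 = -1
m=30: ŷ = -2.5 + 30 = 27.5; r = 26.5 − 27.5 = -1
m=40: ŷ = -2.5 + 40 = 37.5; r = 40.5 − 37.5 = 3
m=50: ŷ = -2.5 + 50 = 47.5; r = 48.5 − 47.5 = 1
m=60: ŷ = -2.5 + 60 = 57.5; r = 55.5 − 57.5 = -2
Largest |r| is 3 at m = 40, residual 3.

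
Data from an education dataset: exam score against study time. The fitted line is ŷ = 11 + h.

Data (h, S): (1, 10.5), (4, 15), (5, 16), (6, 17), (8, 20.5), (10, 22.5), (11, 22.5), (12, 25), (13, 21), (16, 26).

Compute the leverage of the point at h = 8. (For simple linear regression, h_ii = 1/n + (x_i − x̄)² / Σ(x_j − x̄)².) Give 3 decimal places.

h̄ = (1 + 4 + 5 + 6 + 8 + 10 + 11 + 12 + 13 + 16)/10 = 8.6
Σ(h − h̄)² = 57.76 + 21.16 + 12.96 + 6.76 + 0.36 + 1.96 + 5.76 + 11.56 + 19.36 + 54.76 = 192.4
h = 1/10 + (-0.6)²/192.4 = 0.1 + 0.0018711 = 0.102

h = 0.102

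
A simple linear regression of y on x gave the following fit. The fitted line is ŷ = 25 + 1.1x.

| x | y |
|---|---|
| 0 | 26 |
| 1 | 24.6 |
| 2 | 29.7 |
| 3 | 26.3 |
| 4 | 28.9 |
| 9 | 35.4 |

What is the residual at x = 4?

e = -0.5

ŷ = 25 + 1.1·4 = 29.4
e = 28.9 − 29.4 = -0.5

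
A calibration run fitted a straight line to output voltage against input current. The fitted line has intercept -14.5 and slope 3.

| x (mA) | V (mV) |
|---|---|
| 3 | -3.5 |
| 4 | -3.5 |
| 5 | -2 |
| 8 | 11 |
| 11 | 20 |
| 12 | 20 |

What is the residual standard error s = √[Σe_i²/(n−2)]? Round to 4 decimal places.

x=3: ŷ = -14.5 + 3·3 = -5.5; e = -3.5 − (-5.5) = 2
x=4: ŷ = -14.5 + 3·4 = -2.5; e = -3.5 − (-2.5) = -1
x=5: ŷ = -14.5 + 3·5 = 0.5; e = -2 − 0.5 = -2.5
x=8: ŷ = -14.5 + 3·8 = 9.5; e = 11 − 9.5 = 1.5
x=11: ŷ = -14.5 + 3·11 = 18.5; e = 20 − 18.5 = 1.5
x=12: ŷ = -14.5 + 3·12 = 21.5; e = 20 − 21.5 = -1.5
SSE = 4 + 1 + 6.25 + 2.25 + 2.25 + 2.25 = 18
s = √(18/4) = √4.5 ≈ 2.1213

s = 2.1213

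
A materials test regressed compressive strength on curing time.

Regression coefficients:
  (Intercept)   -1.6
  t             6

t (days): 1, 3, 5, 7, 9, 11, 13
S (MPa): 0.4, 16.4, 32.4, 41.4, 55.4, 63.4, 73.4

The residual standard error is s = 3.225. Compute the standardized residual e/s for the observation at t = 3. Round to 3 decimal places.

0.000

Ŝ = -1.6 + 6·3 = 16.4
e = 16.4 − 16.4 = 0
e/s = 0 / 3.225 = 0.000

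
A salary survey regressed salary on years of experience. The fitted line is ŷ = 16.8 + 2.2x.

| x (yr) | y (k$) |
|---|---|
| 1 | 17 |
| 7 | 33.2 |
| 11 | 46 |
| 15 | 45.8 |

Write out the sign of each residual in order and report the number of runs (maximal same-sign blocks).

x=1: ŷ = 16.8 + 2.2·1 = 19; r = 17 − 19 = -2
x=7: ŷ = 16.8 + 2.2·7 = 32.2; r = 33.2 − 32.2 = 1
x=11: ŷ = 16.8 + 2.2·11 = 41; r = 46 − 41 = 5
x=15: ŷ = 16.8 + 2.2·15 = 49.8; r = 45.8 − 49.8 = -4
Signs: − + + −
Runs: −×1, +×2, −×1 → 3

3 runs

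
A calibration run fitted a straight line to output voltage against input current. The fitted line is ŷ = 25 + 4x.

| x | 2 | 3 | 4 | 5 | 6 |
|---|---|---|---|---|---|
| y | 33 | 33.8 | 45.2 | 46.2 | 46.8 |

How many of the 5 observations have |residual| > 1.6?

x=2: ŷ = 25 + 4·2 = 33; r = 33 − 33 = 0
x=3: ŷ = 25 + 4·3 = 37; r = 33.8 − 37 = -3.2
x=4: ŷ = 25 + 4·4 = 41; r = 45.2 − 41 = 4.2
x=5: ŷ = 25 + 4·5 = 45; r = 46.2 − 45 = 1.2
x=6: ŷ = 25 + 4·6 = 49; r = 46.8 − 49 = -2.2
|r| > 1.6: x=3 (|r|=3.2), x=4 (|r|=4.2), x=6 (|r|=2.2) → 3

3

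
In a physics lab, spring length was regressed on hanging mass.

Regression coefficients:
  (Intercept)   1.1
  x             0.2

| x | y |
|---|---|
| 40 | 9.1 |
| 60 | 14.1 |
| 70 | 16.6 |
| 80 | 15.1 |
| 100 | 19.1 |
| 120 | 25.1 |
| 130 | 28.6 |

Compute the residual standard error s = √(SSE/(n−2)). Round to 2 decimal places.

s = 1.64

x=40: ŷ = 1.1 + 0.2·40 = 9.1; e = 9.1 − 9.1 = 0
x=60: ŷ = 1.1 + 0.2·60 = 13.1; e = 14.1 − 13.1 = 1
x=70: ŷ = 1.1 + 0.2·70 = 15.1; e = 16.6 − 15.1 = 1.5
x=80: ŷ = 1.1 + 0.2·80 = 17.1; e = 15.1 − 17.1 = -2
x=100: ŷ = 1.1 + 0.2·100 = 21.1; e = 19.1 − 21.1 = -2
x=120: ŷ = 1.1 + 0.2·120 = 25.1; e = 25.1 − 25.1 = 0
x=130: ŷ = 1.1 + 0.2·130 = 27.1; e = 28.6 − 27.1 = 1.5
SSE = 0 + 1 + 2.25 + 4 + 4 + 0 + 2.25 = 13.5
s = √(13.5/5) = √2.7 ≈ 1.64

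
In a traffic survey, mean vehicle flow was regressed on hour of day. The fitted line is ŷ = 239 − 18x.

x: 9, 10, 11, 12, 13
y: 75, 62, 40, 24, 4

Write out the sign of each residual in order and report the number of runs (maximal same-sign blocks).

5 runs

x=9: ŷ = 239 − 18·9 = 77; e = 75 − 77 = -2
x=10: ŷ = 239 − 18·10 = 59; e = 62 − 59 = 3
x=11: ŷ = 239 − 18·11 = 41; e = 40 − 41 = -1
x=12: ŷ = 239 − 18·12 = 23; e = 24 − 23 = 1
x=13: ŷ = 239 − 18·13 = 5; e = 4 − 5 = -1
Signs: − + − + −
Runs: −×1, +×1, −×1, +×1, −×1 → 5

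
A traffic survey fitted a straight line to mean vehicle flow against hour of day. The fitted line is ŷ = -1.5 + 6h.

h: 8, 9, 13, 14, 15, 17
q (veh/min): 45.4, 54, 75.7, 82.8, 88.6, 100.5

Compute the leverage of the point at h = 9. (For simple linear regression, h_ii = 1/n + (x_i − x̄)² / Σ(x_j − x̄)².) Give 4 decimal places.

h = 0.3859

h̄ = (8 + 9 + 13 + 14 + 15 + 17)/6 = 12.6667
Σ(h − h̄)² = 21.7778 + 13.4444 + 0.111111 + 1.77778 + 5.44444 + 18.7778 = 61.3333
h = 1/6 + (-3.66667)²/61.3333 = 0.166667 + 0.219203 = 0.3859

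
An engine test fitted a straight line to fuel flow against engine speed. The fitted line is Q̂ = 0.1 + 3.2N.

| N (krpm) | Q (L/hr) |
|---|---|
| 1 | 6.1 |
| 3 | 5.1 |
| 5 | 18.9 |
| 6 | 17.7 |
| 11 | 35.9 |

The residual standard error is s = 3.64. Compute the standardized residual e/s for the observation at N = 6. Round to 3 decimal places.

-0.440

Q̂ = 0.1 + 3.2·6 = 19.3
e = 17.7 − 19.3 = -1.6
e/s = -1.6 / 3.64 = -0.440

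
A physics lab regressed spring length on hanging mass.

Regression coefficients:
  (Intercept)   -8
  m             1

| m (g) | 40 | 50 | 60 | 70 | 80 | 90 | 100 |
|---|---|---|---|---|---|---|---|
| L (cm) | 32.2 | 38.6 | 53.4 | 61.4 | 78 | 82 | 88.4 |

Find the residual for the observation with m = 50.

e = -3.4

L̂ = -8 + 50 = 42
e = 38.6 − 42 = -3.4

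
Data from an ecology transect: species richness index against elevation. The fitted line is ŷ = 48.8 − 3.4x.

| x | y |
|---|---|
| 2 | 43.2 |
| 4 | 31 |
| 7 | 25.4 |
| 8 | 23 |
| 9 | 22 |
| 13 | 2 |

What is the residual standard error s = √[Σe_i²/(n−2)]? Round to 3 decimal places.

x=2: ŷ = 48.8 − 3.4·2 = 42; e = 43.2 − 42 = 1.2
x=4: ŷ = 48.8 − 3.4·4 = 35.2; e = 31 − 35.2 = -4.2
x=7: ŷ = 48.8 − 3.4·7 = 25; e = 25.4 − 25 = 0.4
x=8: ŷ = 48.8 − 3.4·8 = 21.6; e = 23 − 21.6 = 1.4
x=9: ŷ = 48.8 − 3.4·9 = 18.2; e = 22 − 18.2 = 3.8
x=13: ŷ = 48.8 − 3.4·13 = 4.6; e = 2 − 4.6 = -2.6
SSE = 1.44 + 17.64 + 0.16 + 1.96 + 14.44 + 6.76 = 42.4
s = √(42.4/4) = √10.6 ≈ 3.256

s = 3.256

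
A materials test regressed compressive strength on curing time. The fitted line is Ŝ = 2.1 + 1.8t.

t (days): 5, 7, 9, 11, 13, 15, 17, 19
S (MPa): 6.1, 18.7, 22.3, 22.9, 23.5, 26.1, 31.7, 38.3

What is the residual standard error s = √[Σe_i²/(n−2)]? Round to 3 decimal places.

s = 3.559

t=5: Ŝ = 2.1 + 1.8·5 = 11.1; e = 6.1 − 11.1 = -5
t=7: Ŝ = 2.1 + 1.8·7 = 14.7; e = 18.7 − 14.7 = 4
t=9: Ŝ = 2.1 + 1.8·9 = 18.3; e = 22.3 − 18.3 = 4
t=11: Ŝ = 2.1 + 1.8·11 = 21.9; e = 22.9 − 21.9 = 1
t=13: Ŝ = 2.1 + 1.8·13 = 25.5; e = 23.5 − 25.5 = -2
t=15: Ŝ = 2.1 + 1.8·15 = 29.1; e = 26.1 − 29.1 = -3
t=17: Ŝ = 2.1 + 1.8·17 = 32.7; e = 31.7 − 32.7 = -1
t=19: Ŝ = 2.1 + 1.8·19 = 36.3; e = 38.3 − 36.3 = 2
SSE = 25 + 16 + 16 + 1 + 4 + 9 + 1 + 4 = 76
s = √(76/6) = √12.6667 ≈ 3.559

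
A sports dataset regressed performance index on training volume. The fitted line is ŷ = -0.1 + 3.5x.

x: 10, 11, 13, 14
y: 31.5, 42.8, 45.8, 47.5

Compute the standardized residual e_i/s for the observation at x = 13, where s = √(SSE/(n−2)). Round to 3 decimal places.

0.098

x=10: ŷ = -0.1 + 3.5·10 = 34.9; e = 31.5 − 34.9 = -3.4
x=11: ŷ = -0.1 + 3.5·11 = 38.4; e = 42.8 − 38.4 = 4.4
x=13: ŷ = -0.1 + 3.5·13 = 45.4; e = 45.8 − 45.4 = 0.4
x=14: ŷ = -0.1 + 3.5·14 = 48.9; e = 47.5 − 48.9 = -1.4
SSE = 11.56 + 19.36 + 0.16 + 1.96 = 33.04
s = √(33.04/2) = 4.06448
e/s = 0.4 / 4.06448 = 0.098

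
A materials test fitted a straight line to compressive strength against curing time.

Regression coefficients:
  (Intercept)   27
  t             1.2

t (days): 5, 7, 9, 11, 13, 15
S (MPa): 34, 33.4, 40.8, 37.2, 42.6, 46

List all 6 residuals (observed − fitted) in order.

t=5: Ŝ = 27 + 1.2·5 = 33; r = 34 − 33 = 1
t=7: Ŝ = 27 + 1.2·7 = 35.4; r = 33.4 − 35.4 = -2
t=9: Ŝ = 27 + 1.2·9 = 37.8; r = 40.8 − 37.8 = 3
t=11: Ŝ = 27 + 1.2·11 = 40.2; r = 37.2 − 40.2 = -3
t=13: Ŝ = 27 + 1.2·13 = 42.6; r = 42.6 − 42.6 = 0
t=15: Ŝ = 27 + 1.2·15 = 45; r = 46 − 45 = 1

1, -2, 3, -3, 0, 1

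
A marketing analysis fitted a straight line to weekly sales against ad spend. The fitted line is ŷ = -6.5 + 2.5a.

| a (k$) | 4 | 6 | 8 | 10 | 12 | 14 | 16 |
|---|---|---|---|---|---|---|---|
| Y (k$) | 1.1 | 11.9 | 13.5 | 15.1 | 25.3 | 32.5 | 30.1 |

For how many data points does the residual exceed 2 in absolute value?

a=4: ŷ = -6.5 + 2.5·4 = 3.5; r = 1.1 − 3.5 = -2.4
a=6: ŷ = -6.5 + 2.5·6 = 8.5; r = 11.9 − 8.5 = 3.4
a=8: ŷ = -6.5 + 2.5·8 = 13.5; r = 13.5 − 13.5 = 0
a=10: ŷ = -6.5 + 2.5·10 = 18.5; r = 15.1 − 18.5 = -3.4
a=12: ŷ = -6.5 + 2.5·12 = 23.5; r = 25.3 − 23.5 = 1.8
a=14: ŷ = -6.5 + 2.5·14 = 28.5; r = 32.5 − 28.5 = 4
a=16: ŷ = -6.5 + 2.5·16 = 33.5; r = 30.1 − 33.5 = -3.4
|r| > 2: a=4 (|r|=2.4), a=6 (|r|=3.4), a=10 (|r|=3.4), a=14 (|r|=4), a=16 (|r|=3.4) → 5

5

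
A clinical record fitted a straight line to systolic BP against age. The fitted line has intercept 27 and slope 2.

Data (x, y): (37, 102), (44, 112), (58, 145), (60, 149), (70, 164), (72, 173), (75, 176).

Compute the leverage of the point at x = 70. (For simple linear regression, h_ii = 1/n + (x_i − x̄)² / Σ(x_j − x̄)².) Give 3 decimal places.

x̄ = (37 + 44 + 58 + 60 + 70 + 72 + 75)/7 = 59.4286
Σ(x − x̄)² = 503.041 + 238.041 + 2.04082 + 0.326531 + 111.755 + 158.041 + 242.469 = 1255.71
h = 1/7 + (10.5714)²/1255.71 = 0.142857 + 0.0889972 = 0.232

h = 0.232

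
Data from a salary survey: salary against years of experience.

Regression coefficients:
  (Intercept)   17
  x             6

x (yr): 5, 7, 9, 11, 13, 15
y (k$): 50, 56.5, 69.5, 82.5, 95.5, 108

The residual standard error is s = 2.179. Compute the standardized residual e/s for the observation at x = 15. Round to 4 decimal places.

0.4589

ŷ = 17 + 6·15 = 107
e = 108 − 107 = 1
e/s = 1 / 2.179 = 0.4589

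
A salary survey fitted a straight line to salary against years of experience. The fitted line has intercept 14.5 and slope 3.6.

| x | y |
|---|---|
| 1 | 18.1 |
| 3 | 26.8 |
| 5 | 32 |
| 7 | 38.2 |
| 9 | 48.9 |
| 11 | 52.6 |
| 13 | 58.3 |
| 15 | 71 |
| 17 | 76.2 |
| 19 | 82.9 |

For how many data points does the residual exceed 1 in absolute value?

6

x=1: ŷ = 14.5 + 3.6·1 = 18.1; r = 18.1 − 18.1 = 0
x=3: ŷ = 14.5 + 3.6·3 = 25.3; r = 26.8 − 25.3 = 1.5
x=5: ŷ = 14.5 + 3.6·5 = 32.5; r = 32 − 32.5 = -0.5
x=7: ŷ = 14.5 + 3.6·7 = 39.7; r = 38.2 − 39.7 = -1.5
x=9: ŷ = 14.5 + 3.6·9 = 46.9; r = 48.9 − 46.9 = 2
x=11: ŷ = 14.5 + 3.6·11 = 54.1; r = 52.6 − 54.1 = -1.5
x=13: ŷ = 14.5 + 3.6·13 = 61.3; r = 58.3 − 61.3 = -3
x=15: ŷ = 14.5 + 3.6·15 = 68.5; r = 71 − 68.5 = 2.5
x=17: ŷ = 14.5 + 3.6·17 = 75.7; r = 76.2 − 75.7 = 0.5
x=19: ŷ = 14.5 + 3.6·19 = 82.9; r = 82.9 − 82.9 = 0
|r| > 1: x=3 (|r|=1.5), x=7 (|r|=1.5), x=9 (|r|=2), x=11 (|r|=1.5), x=13 (|r|=3), x=15 (|r|=2.5) → 6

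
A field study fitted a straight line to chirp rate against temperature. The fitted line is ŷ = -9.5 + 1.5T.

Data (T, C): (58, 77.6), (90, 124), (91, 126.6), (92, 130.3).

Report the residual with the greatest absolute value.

T=58: ŷ = -9.5 + 1.5·58 = 77.5; e = 77.6 − 77.5 = 0.1
T=90: ŷ = -9.5 + 1.5·90 = 125.5; e = 124 − 125.5 = -1.5
T=91: ŷ = -9.5 + 1.5·91 = 127; e = 126.6 − 127 = -0.4
T=92: ŷ = -9.5 + 1.5·92 = 128.5; e = 130.3 − 128.5 = 1.8
Largest |e| is 1.8 at T = 92, residual 1.8.

e = 1.8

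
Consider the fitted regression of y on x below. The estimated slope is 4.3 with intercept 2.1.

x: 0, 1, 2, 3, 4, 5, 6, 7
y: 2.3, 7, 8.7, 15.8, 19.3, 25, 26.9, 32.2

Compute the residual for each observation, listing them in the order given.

x=0: ŷ = 2.1 + 4.3·0 = 2.1; r = 2.3 − 2.1 = 0.2
x=1: ŷ = 2.1 + 4.3·1 = 6.4; r = 7 − 6.4 = 0.6
x=2: ŷ = 2.1 + 4.3·2 = 10.7; r = 8.7 − 10.7 = -2
x=3: ŷ = 2.1 + 4.3·3 = 15; r = 15.8 − 15 = 0.8
x=4: ŷ = 2.1 + 4.3·4 = 19.3; r = 19.3 − 19.3 = 0
x=5: ŷ = 2.1 + 4.3·5 = 23.6; r = 25 − 23.6 = 1.4
x=6: ŷ = 2.1 + 4.3·6 = 27.9; r = 26.9 − 27.9 = -1
x=7: ŷ = 2.1 + 4.3·7 = 32.2; r = 32.2 − 32.2 = 0

0.2, 0.6, -2, 0.8, 0, 1.4, -1, 0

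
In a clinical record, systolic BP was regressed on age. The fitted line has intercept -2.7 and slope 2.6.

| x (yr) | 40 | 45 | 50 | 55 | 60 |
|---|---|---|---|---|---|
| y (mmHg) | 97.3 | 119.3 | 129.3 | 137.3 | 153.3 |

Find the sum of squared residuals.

SSE = 54

x=40: ŷ = -2.7 + 2.6·40 = 101.3; r = 97.3 − 101.3 = -4
x=45: ŷ = -2.7 + 2.6·45 = 114.3; r = 119.3 − 114.3 = 5
x=50: ŷ = -2.7 + 2.6·50 = 127.3; r = 129.3 − 127.3 = 2
x=55: ŷ = -2.7 + 2.6·55 = 140.3; r = 137.3 − 140.3 = -3
x=60: ŷ = -2.7 + 2.6·60 = 153.3; r = 153.3 − 153.3 = 0
SSE = 16 + 25 + 4 + 9 + 0 = 54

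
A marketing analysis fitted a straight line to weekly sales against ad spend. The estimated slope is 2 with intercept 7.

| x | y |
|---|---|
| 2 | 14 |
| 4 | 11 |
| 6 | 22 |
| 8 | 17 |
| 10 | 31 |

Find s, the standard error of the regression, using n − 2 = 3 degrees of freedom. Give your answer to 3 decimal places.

s = 5.354

x=2: ŷ = 7 + 2·2 = 11; r = 14 − 11 = 3
x=4: ŷ = 7 + 2·4 = 15; r = 11 − 15 = -4
x=6: ŷ = 7 + 2·6 = 19; r = 22 − 19 = 3
x=8: ŷ = 7 + 2·8 = 23; r = 17 − 23 = -6
x=10: ŷ = 7 + 2·10 = 27; r = 31 − 27 = 4
SSE = 9 + 16 + 9 + 36 + 16 = 86
s = √(86/3) = √28.6667 ≈ 5.354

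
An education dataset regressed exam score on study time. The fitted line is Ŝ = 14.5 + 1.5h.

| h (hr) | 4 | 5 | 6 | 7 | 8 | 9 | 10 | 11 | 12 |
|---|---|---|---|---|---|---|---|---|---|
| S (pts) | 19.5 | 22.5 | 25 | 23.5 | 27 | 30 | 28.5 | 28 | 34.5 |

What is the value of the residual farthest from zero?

e = -3

h=4: Ŝ = 14.5 + 1.5·4 = 20.5; e = 19.5 − 20.5 = -1
h=5: Ŝ = 14.5 + 1.5·5 = 22; e = 22.5 − 22 = 0.5
h=6: Ŝ = 14.5 + 1.5·6 = 23.5; e = 25 − 23.5 = 1.5
h=7: Ŝ = 14.5 + 1.5·7 = 25; e = 23.5 − 25 = -1.5
h=8: Ŝ = 14.5 + 1.5·8 = 26.5; e = 27 − 26.5 = 0.5
h=9: Ŝ = 14.5 + 1.5·9 = 28; e = 30 − 28 = 2
h=10: Ŝ = 14.5 + 1.5·10 = 29.5; e = 28.5 − 29.5 = -1
h=11: Ŝ = 14.5 + 1.5·11 = 31; e = 28 − 31 = -3
h=12: Ŝ = 14.5 + 1.5·12 = 32.5; e = 34.5 − 32.5 = 2
Largest |e| is 3 at h = 11, residual -3.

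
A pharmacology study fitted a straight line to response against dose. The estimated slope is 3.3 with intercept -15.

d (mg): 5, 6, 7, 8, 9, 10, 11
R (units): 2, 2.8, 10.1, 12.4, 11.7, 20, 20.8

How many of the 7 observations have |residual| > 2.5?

1

d=5: R̂ = -15 + 3.3·5 = 1.5; e = 2 − 1.5 = 0.5
d=6: R̂ = -15 + 3.3·6 = 4.8; e = 2.8 − 4.8 = -2
d=7: R̂ = -15 + 3.3·7 = 8.1; e = 10.1 − 8.1 = 2
d=8: R̂ = -15 + 3.3·8 = 11.4; e = 12.4 − 11.4 = 1
d=9: R̂ = -15 + 3.3·9 = 14.7; e = 11.7 − 14.7 = -3
d=10: R̂ = -15 + 3.3·10 = 18; e = 20 − 18 = 2
d=11: R̂ = -15 + 3.3·11 = 21.3; e = 20.8 − 21.3 = -0.5
|e| > 2.5: d=9 (|e|=3) → 1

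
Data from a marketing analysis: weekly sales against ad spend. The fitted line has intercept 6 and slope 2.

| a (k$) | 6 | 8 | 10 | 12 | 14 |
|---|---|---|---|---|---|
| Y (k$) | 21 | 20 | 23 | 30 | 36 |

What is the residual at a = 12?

ŷ = 6 + 2·12 = 30
e = 30 − 30 = 0

e = 0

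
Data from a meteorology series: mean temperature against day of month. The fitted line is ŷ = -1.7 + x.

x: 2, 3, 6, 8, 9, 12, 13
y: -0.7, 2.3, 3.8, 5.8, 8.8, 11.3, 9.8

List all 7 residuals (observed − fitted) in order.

-1, 1, -0.5, -0.5, 1.5, 1, -1.5

x=2: ŷ = -1.7 + 2 = 0.3; e = -0.7 − 0.3 = -1
x=3: ŷ = -1.7 + 3 = 1.3; e = 2.3 − 1.3 = 1
x=6: ŷ = -1.7 + 6 = 4.3; e = 3.8 − 4.3 = -0.5
x=8: ŷ = -1.7 + 8 = 6.3; e = 5.8 − 6.3 = -0.5
x=9: ŷ = -1.7 + 9 = 7.3; e = 8.8 − 7.3 = 1.5
x=12: ŷ = -1.7 + 12 = 10.3; e = 11.3 − 10.3 = 1
x=13: ŷ = -1.7 + 13 = 11.3; e = 9.8 − 11.3 = -1.5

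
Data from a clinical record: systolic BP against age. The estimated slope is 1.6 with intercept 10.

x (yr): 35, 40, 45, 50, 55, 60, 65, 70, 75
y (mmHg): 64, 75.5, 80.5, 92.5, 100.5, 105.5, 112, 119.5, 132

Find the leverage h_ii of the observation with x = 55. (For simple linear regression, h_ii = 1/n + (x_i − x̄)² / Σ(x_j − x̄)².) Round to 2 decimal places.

x̄ = (35 + 40 + 45 + 50 + 55 + 60 + 65 + 70 + 75)/9 = 55
Σ(x − x̄)² = 400 + 225 + 100 + 25 + 0 + 25 + 100 + 225 + 400 = 1500
h = 1/9 + (0)²/1500 = 0.111111 + 0 = 0.11

h = 0.11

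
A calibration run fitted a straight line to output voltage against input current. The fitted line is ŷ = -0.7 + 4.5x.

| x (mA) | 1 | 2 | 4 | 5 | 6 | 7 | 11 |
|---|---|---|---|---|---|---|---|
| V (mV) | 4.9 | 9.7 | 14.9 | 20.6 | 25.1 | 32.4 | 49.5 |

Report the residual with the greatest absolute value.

r = -2.4

x=1: ŷ = -0.7 + 4.5·1 = 3.8; r = 4.9 − 3.8 = 1.1
x=2: ŷ = -0.7 + 4.5·2 = 8.3; r = 9.7 − 8.3 = 1.4
x=4: ŷ = -0.7 + 4.5·4 = 17.3; r = 14.9 − 17.3 = -2.4
x=5: ŷ = -0.7 + 4.5·5 = 21.8; r = 20.6 − 21.8 = -1.2
x=6: ŷ = -0.7 + 4.5·6 = 26.3; r = 25.1 − 26.3 = -1.2
x=7: ŷ = -0.7 + 4.5·7 = 30.8; r = 32.4 − 30.8 = 1.6
x=11: ŷ = -0.7 + 4.5·11 = 48.8; r = 49.5 − 48.8 = 0.7
Largest |r| is 2.4 at x = 4, residual -2.4.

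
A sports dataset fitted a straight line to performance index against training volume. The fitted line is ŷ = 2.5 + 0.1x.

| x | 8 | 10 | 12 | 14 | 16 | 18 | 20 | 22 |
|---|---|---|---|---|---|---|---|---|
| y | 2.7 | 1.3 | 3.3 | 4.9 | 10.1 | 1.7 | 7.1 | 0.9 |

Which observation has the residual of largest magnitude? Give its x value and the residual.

x = 16, e = 6

x=8: ŷ = 2.5 + 0.1·8 = 3.3; e = 2.7 − 3.3 = -0.6
x=10: ŷ = 2.5 + 0.1·10 = 3.5; e = 1.3 − 3.5 = -2.2
x=12: ŷ = 2.5 + 0.1·12 = 3.7; e = 3.3 − 3.7 = -0.4
x=14: ŷ = 2.5 + 0.1·14 = 3.9; e = 4.9 − 3.9 = 1
x=16: ŷ = 2.5 + 0.1·16 = 4.1; e = 10.1 − 4.1 = 6
x=18: ŷ = 2.5 + 0.1·18 = 4.3; e = 1.7 − 4.3 = -2.6
x=20: ŷ = 2.5 + 0.1·20 = 4.5; e = 7.1 − 4.5 = 2.6
x=22: ŷ = 2.5 + 0.1·22 = 4.7; e = 0.9 − 4.7 = -3.8
Largest |e| is 6 at x = 16, residual 6.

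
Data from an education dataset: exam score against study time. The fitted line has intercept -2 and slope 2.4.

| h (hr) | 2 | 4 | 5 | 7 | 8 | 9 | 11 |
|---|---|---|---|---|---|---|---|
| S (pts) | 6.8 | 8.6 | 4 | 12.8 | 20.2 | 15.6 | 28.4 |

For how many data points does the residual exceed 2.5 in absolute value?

5

h=2: Ŝ = -2 + 2.4·2 = 2.8; e = 6.8 − 2.8 = 4
h=4: Ŝ = -2 + 2.4·4 = 7.6; e = 8.6 − 7.6 = 1
h=5: Ŝ = -2 + 2.4·5 = 10; e = 4 − 10 = -6
h=7: Ŝ = -2 + 2.4·7 = 14.8; e = 12.8 − 14.8 = -2
h=8: Ŝ = -2 + 2.4·8 = 17.2; e = 20.2 − 17.2 = 3
h=9: Ŝ = -2 + 2.4·9 = 19.6; e = 15.6 − 19.6 = -4
h=11: Ŝ = -2 + 2.4·11 = 24.4; e = 28.4 − 24.4 = 4
|e| > 2.5: h=2 (|e|=4), h=5 (|e|=6), h=8 (|e|=3), h=9 (|e|=4), h=11 (|e|=4) → 5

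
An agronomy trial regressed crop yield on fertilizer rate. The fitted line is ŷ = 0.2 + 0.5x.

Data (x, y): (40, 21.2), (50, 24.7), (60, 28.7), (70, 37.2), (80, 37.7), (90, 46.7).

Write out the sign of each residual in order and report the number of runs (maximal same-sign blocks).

5 runs

x=40: ŷ = 0.2 + 0.5·40 = 20.2; e = 21.2 − 20.2 = 1
x=50: ŷ = 0.2 + 0.5·50 = 25.2; e = 24.7 − 25.2 = -0.5
x=60: ŷ = 0.2 + 0.5·60 = 30.2; e = 28.7 − 30.2 = -1.5
x=70: ŷ = 0.2 + 0.5·70 = 35.2; e = 37.2 − 35.2 = 2
x=80: ŷ = 0.2 + 0.5·80 = 40.2; e = 37.7 − 40.2 = -2.5
x=90: ŷ = 0.2 + 0.5·90 = 45.2; e = 46.7 − 45.2 = 1.5
Signs: + − − + − +
Runs: +×1, −×2, +×1, −×1, +×1 → 5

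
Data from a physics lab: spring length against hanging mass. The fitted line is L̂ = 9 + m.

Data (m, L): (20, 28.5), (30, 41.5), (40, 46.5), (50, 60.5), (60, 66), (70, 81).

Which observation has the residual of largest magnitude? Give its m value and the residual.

m=20: L̂ = 9 + 20 = 29; r = 28.5 − 29 = -0.5
m=30: L̂ = 9 + 30 = 39; r = 41.5 − 39 = 2.5
m=40: L̂ = 9 + 40 = 49; r = 46.5 − 49 = -2.5
m=50: L̂ = 9 + 50 = 59; r = 60.5 − 59 = 1.5
m=60: L̂ = 9 + 60 = 69; r = 66 − 69 = -3
m=70: L̂ = 9 + 70 = 79; r = 81 − 79 = 2
Largest |r| is 3 at m = 60, residual -3.

m = 60, r = -3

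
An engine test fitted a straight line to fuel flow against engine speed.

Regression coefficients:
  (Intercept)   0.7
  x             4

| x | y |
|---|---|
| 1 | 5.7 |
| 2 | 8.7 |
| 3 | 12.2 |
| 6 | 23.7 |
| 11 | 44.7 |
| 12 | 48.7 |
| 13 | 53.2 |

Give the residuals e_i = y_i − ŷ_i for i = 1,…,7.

x=1: ŷ = 0.7 + 4·1 = 4.7; e = 5.7 − 4.7 = 1
x=2: ŷ = 0.7 + 4·2 = 8.7; e = 8.7 − 8.7 = 0
x=3: ŷ = 0.7 + 4·3 = 12.7; e = 12.2 − 12.7 = -0.5
x=6: ŷ = 0.7 + 4·6 = 24.7; e = 23.7 − 24.7 = -1
x=11: ŷ = 0.7 + 4·11 = 44.7; e = 44.7 − 44.7 = 0
x=12: ŷ = 0.7 + 4·12 = 48.7; e = 48.7 − 48.7 = 0
x=13: ŷ = 0.7 + 4·13 = 52.7; e = 53.2 − 52.7 = 0.5

1, 0, -0.5, -1, 0, 0, 0.5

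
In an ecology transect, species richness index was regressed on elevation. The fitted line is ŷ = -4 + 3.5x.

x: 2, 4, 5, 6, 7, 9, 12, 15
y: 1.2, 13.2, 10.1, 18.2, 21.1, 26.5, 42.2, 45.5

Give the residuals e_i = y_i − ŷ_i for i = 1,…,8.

x=2: ŷ = -4 + 3.5·2 = 3; e = 1.2 − 3 = -1.8
x=4: ŷ = -4 + 3.5·4 = 10; e = 13.2 − 10 = 3.2
x=5: ŷ = -4 + 3.5·5 = 13.5; e = 10.1 − 13.5 = -3.4
x=6: ŷ = -4 + 3.5·6 = 17; e = 18.2 − 17 = 1.2
x=7: ŷ = -4 + 3.5·7 = 20.5; e = 21.1 − 20.5 = 0.6
x=9: ŷ = -4 + 3.5·9 = 27.5; e = 26.5 − 27.5 = -1
x=12: ŷ = -4 + 3.5·12 = 38; e = 42.2 − 38 = 4.2
x=15: ŷ = -4 + 3.5·15 = 48.5; e = 45.5 − 48.5 = -3

-1.8, 3.2, -3.4, 1.2, 0.6, -1, 4.2, -3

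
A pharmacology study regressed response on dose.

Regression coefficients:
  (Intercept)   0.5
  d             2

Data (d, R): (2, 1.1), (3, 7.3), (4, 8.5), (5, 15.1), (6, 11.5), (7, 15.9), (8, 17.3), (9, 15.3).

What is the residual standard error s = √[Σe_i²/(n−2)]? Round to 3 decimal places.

s = 2.805

d=2: ŷ = 0.5 + 2·2 = 4.5; e = 1.1 − 4.5 = -3.4
d=3: ŷ = 0.5 + 2·3 = 6.5; e = 7.3 − 6.5 = 0.8
d=4: ŷ = 0.5 + 2·4 = 8.5; e = 8.5 − 8.5 = 0
d=5: ŷ = 0.5 + 2·5 = 10.5; e = 15.1 − 10.5 = 4.6
d=6: ŷ = 0.5 + 2·6 = 12.5; e = 11.5 − 12.5 = -1
d=7: ŷ = 0.5 + 2·7 = 14.5; e = 15.9 − 14.5 = 1.4
d=8: ŷ = 0.5 + 2·8 = 16.5; e = 17.3 − 16.5 = 0.8
d=9: ŷ = 0.5 + 2·9 = 18.5; e = 15.3 − 18.5 = -3.2
SSE = 11.56 + 0.64 + 0 + 21.16 + 1 + 1.96 + 0.64 + 10.24 = 47.2
s = √(47.2/6) = √7.86667 ≈ 2.805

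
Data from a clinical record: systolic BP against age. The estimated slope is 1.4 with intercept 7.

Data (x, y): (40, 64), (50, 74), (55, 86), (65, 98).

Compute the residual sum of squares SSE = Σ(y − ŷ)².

SSE = 14

x=40: ŷ = 7 + 1.4·40 = 63; e = 64 − 63 = 1
x=50: ŷ = 7 + 1.4·50 = 77; e = 74 − 77 = -3
x=55: ŷ = 7 + 1.4·55 = 84; e = 86 − 84 = 2
x=65: ŷ = 7 + 1.4·65 = 98; e = 98 − 98 = 0
SSE = 1 + 9 + 4 + 0 = 14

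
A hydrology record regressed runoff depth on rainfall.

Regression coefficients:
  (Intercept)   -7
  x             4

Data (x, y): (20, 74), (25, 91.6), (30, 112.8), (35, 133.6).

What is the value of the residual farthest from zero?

x=20: ŷ = -7 + 4·20 = 73; r = 74 − 73 = 1
x=25: ŷ = -7 + 4·25 = 93; r = 91.6 − 93 = -1.4
x=30: ŷ = -7 + 4·30 = 113; r = 112.8 − 113 = -0.2
x=35: ŷ = -7 + 4·35 = 133; r = 133.6 − 133 = 0.6
Largest |r| is 1.4 at x = 25, residual -1.4.

r = -1.4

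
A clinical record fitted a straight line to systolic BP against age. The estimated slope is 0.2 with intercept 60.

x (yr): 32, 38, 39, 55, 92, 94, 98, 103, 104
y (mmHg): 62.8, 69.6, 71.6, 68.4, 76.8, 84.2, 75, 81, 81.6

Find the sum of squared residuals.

x=32: ŷ = 60 + 0.2·32 = 66.4; r = 62.8 − 66.4 = -3.6
x=38: ŷ = 60 + 0.2·38 = 67.6; r = 69.6 − 67.6 = 2
x=39: ŷ = 60 + 0.2·39 = 67.8; r = 71.6 − 67.8 = 3.8
x=55: ŷ = 60 + 0.2·55 = 71; r = 68.4 − 71 = -2.6
x=92: ŷ = 60 + 0.2·92 = 78.4; r = 76.8 − 78.4 = -1.6
x=94: ŷ = 60 + 0.2·94 = 78.8; r = 84.2 − 78.8 = 5.4
x=98: ŷ = 60 + 0.2·98 = 79.6; r = 75 − 79.6 = -4.6
x=103: ŷ = 60 + 0.2·103 = 80.6; r = 81 − 80.6 = 0.4
x=104: ŷ = 60 + 0.2·104 = 80.8; r = 81.6 − 80.8 = 0.8
SSE = 12.96 + 4 + 14.44 + 6.76 + 2.56 + 29.16 + 21.16 + 0.16 + 0.64 = 91.84

SSE = 91.84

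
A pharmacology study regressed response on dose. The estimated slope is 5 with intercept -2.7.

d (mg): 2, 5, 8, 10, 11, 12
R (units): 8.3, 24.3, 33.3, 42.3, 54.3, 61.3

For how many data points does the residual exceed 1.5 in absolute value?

5

d=2: R̂ = -2.7 + 5·2 = 7.3; e = 8.3 − 7.3 = 1
d=5: R̂ = -2.7 + 5·5 = 22.3; e = 24.3 − 22.3 = 2
d=8: R̂ = -2.7 + 5·8 = 37.3; e = 33.3 − 37.3 = -4
d=10: R̂ = -2.7 + 5·10 = 47.3; e = 42.3 − 47.3 = -5
d=11: R̂ = -2.7 + 5·11 = 52.3; e = 54.3 − 52.3 = 2
d=12: R̂ = -2.7 + 5·12 = 57.3; e = 61.3 − 57.3 = 4
|e| > 1.5: d=5 (|e|=2), d=8 (|e|=4), d=10 (|e|=5), d=11 (|e|=2), d=12 (|e|=4) → 5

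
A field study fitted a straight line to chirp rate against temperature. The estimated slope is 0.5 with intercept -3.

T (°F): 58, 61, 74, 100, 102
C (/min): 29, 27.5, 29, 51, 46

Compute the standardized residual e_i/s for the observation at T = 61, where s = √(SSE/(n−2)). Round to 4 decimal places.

0.0000

T=58: ŷ = -3 + 0.5·58 = 26; e = 29 − 26 = 3
T=61: ŷ = -3 + 0.5·61 = 27.5; e = 27.5 − 27.5 = 0
T=74: ŷ = -3 + 0.5·74 = 34; e = 29 − 34 = -5
T=100: ŷ = -3 + 0.5·100 = 47; e = 51 − 47 = 4
T=102: ŷ = -3 + 0.5·102 = 48; e = 46 − 48 = -2
SSE = 9 + 0 + 25 + 16 + 4 = 54
s = √(54/3) = 4.24264
e/s = 0 / 4.24264 = 0.0000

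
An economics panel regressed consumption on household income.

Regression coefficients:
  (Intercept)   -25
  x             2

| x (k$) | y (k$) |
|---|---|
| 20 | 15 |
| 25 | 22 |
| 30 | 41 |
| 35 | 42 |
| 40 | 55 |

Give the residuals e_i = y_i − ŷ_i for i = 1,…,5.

0, -3, 6, -3, 0

x=20: ŷ = -25 + 2·20 = 15; e = 15 − 15 = 0
x=25: ŷ = -25 + 2·25 = 25; e = 22 − 25 = -3
x=30: ŷ = -25 + 2·30 = 35; e = 41 − 35 = 6
x=35: ŷ = -25 + 2·35 = 45; e = 42 − 45 = -3
x=40: ŷ = -25 + 2·40 = 55; e = 55 − 55 = 0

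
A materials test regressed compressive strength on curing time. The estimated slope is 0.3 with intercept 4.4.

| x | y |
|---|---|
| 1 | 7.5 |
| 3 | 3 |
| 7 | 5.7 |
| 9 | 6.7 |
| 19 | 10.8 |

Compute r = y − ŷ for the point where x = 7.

ŷ = 4.4 + 0.3·7 = 6.5
r = 5.7 − 6.5 = -0.8

r = -0.8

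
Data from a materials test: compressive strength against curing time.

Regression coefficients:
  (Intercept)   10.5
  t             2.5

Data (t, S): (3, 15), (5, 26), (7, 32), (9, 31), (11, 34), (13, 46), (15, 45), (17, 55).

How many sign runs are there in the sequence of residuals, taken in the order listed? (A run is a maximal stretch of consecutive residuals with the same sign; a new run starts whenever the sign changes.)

6 runs

t=3: Ŝ = 10.5 + 2.5·3 = 18; r = 15 − 18 = -3
t=5: Ŝ = 10.5 + 2.5·5 = 23; r = 26 − 23 = 3
t=7: Ŝ = 10.5 + 2.5·7 = 28; r = 32 − 28 = 4
t=9: Ŝ = 10.5 + 2.5·9 = 33; r = 31 − 33 = -2
t=11: Ŝ = 10.5 + 2.5·11 = 38; r = 34 − 38 = -4
t=13: Ŝ = 10.5 + 2.5·13 = 43; r = 46 − 43 = 3
t=15: Ŝ = 10.5 + 2.5·15 = 48; r = 45 − 48 = -3
t=17: Ŝ = 10.5 + 2.5·17 = 53; r = 55 − 53 = 2
Signs: − + + − − + − +
Runs: −×1, +×2, −×2, +×1, −×1, +×1 → 6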